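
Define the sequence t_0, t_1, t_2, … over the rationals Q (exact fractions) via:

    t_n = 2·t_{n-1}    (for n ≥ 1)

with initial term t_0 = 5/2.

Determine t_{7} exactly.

t_1 = 2·5/2 = 5
t_2 = 2·5 = 10
t_3 = 2·10 = 20
t_4 = 2·20 = 40
t_5 = 2·40 = 80
t_6 = 2·80 = 160
t_7 = 2·160 = 320

320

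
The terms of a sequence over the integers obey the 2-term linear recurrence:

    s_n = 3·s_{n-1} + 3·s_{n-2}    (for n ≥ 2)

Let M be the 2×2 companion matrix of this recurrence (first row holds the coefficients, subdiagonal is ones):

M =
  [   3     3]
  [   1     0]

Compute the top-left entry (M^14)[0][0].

104879772

(M^14)[0][0] is the top entry after applying M 14 times to the unit state (1, 0). Equivalently it is h_{15} for the auxiliary sequence (h_n) obeying the same recurrence with h_1 = 1 and h_i = 0 for 0 ≤ i < 1:
h_2 = 3·1 + 3·0 = 3
h_3 = 3·3 + 3·1 = 12
h_4 = 3·12 + 3·3 = 45
h_5 = 3·45 + 3·12 = 171
h_6 = 3·171 + 3·45 = 648
h_7 = 3·648 + 3·171 = 2457
h_8 = 3·2457 + 3·648 = 9315
h_9 = 3·9315 + 3·2457 = 35316
h_10 = 3·35316 + 3·9315 = 133893
h_11 = 3·133893 + 3·35316 = 507627
h_12 = 3·507627 + 3·133893 = 1924560
h_13 = 3·1924560 + 3·507627 = 7296561
h_14 = 3·7296561 + 3·1924560 = 27663363
h_15 = 3·27663363 + 3·7296561 = 104879772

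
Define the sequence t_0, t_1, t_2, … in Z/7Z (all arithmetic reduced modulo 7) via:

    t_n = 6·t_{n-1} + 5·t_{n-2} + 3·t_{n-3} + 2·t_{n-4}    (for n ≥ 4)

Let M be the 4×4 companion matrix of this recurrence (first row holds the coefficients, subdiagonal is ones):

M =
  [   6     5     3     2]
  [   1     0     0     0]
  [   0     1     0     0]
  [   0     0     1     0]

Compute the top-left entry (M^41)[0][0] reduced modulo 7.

(M^41)[0][0] is the top entry after applying M 41 times to the unit state (1, 0, 0, 0). Equivalently it is h_{44} for the auxiliary sequence (h_n) obeying the same recurrence with h_3 = 1 and h_i = 0 for 0 ≤ i < 3:
h_4 = 6·1 + 5·0 + 3·0 + 2·0 = 6
h_5 = 6·6 + 5·1 + 3·0 + 2·0 = 6
h_6 = 6·6 + 5·6 + 3·1 + 2·0 = 6
h_7 = 6·6 + 5·6 + 3·6 + 2·1 = 2
h_8 = 6·2 + 5·6 + 3·6 + 2·6 = 2
h_9 = 6·2 + 5·2 + 3·6 + 2·6 = 3
h_10 = 6·3 + 5·2 + 3·2 + 2·6 = 4
h_11 = 6·4 + 5·3 + 3·2 + 2·2 = 0
h_12 = 6·0 + 5·4 + 3·3 + 2·2 = 5
h_13 = 6·5 + 5·0 + 3·4 + 2·3 = 6
h_14 = 6·6 + 5·5 + 3·0 + 2·4 = 6
h_15 = 6·6 + 5·6 + 3·5 + 2·0 = 4
h_16 = 6·4 + 5·6 + 3·6 + 2·5 = 5
h_17 = 6·5 + 5·4 + 3·6 + 2·6 = 3
h_18 = 6·3 + 5·5 + 3·4 + 2·6 = 4
h_19 = 6·4 + 5·3 + 3·5 + 2·4 = 6
h_20 = 6·6 + 5·4 + 3·3 + 2·5 = 5
h_21 = 6·5 + 5·6 + 3·4 + 2·3 = 1
h_22 = 6·1 + 5·5 + 3·6 + 2·4 = 1
h_23 = 6·1 + 5·1 + 3·5 + 2·6 = 3
h_24 = 6·3 + 5·1 + 3·1 + 2·5 = 1
h_25 = 6·1 + 5·3 + 3·1 + 2·1 = 5
h_26 = 6·5 + 5·1 + 3·3 + 2·1 = 4
h_27 = 6·4 + 5·5 + 3·1 + 2·3 = 2
h_28 = 6·2 + 5·4 + 3·5 + 2·1 = 0
h_29 = 6·0 + 5·2 + 3·4 + 2·5 = 4
h_30 = 6·4 + 5·0 + 3·2 + 2·4 = 3
h_31 = 6·3 + 5·4 + 3·0 + 2·2 = 0
h_32 = 6·0 + 5·3 + 3·4 + 2·0 = 6
h_33 = 6·6 + 5·0 + 3·3 + 2·4 = 4
h_34 = 6·4 + 5·6 + 3·0 + 2·3 = 4
h_35 = 6·4 + 5·4 + 3·6 + 2·0 = 6
h_36 = 6·6 + 5·4 + 3·4 + 2·6 = 3
h_37 = 6·3 + 5·6 + 3·4 + 2·4 = 5
h_38 = 6·5 + 5·3 + 3·6 + 2·4 = 1
h_39 = 6·1 + 5·5 + 3·3 + 2·6 = 3
h_40 = 6·3 + 5·1 + 3·5 + 2·3 = 2
h_41 = 6·2 + 5·3 + 3·1 + 2·5 = 5
h_42 = 6·5 + 5·2 + 3·3 + 2·1 = 2
h_43 = 6·2 + 5·5 + 3·2 + 2·3 = 0
h_44 = 6·0 + 5·2 + 3·5 + 2·2 = 1

1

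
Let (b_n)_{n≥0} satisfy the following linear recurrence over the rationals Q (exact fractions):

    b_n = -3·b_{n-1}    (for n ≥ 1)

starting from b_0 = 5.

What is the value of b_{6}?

b_1 = -3·5 = -15
b_2 = -3·-15 = 45
b_3 = -3·45 = -135
b_4 = -3·-135 = 405
b_5 = -3·405 = -1215
b_6 = -3·-1215 = 3645

3645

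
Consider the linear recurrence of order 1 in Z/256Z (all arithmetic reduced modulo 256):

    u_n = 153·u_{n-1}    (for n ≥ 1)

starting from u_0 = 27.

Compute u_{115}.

243

u_1 = 153·27 = 35
u_2 = 153·35 = 235
u_3 = 153·235 = 115
u_4 = 153·115 = 187
u_5 = 153·187 = 195
u_6 = 153·195 = 139
u_7 = 153·139 = 19
u_8 = 153·19 = 91
u_9 = 153·91 = 99
u_10 = 153·99 = 43
u_11 = 153·43 = 179
u_12 = 153·179 = 251
u_13 = 153·251 = 3
u_14 = 153·3 = 203
u_15 = 153·203 = 83
u_16 = 153·83 = 155
u_17 = 153·155 = 163
u_18 = 153·163 = 107
u_19 = 153·107 = 243
u_20 = 153·243 = 59
u_21 = 153·59 = 67
u_22 = 153·67 = 11
u_23 = 153·11 = 147
u_24 = 153·147 = 219
u_25 = 153·219 = 227
u_26 = 153·227 = 171
u_27 = 153·171 = 51
u_28 = 153·51 = 123
u_29 = 153·123 = 131
u_30 = 153·131 = 75
u_31 = 153·75 = 211
u_32 = 153·211 = 27
(u_32) = (27) = (u_0), so the sequence has period 32.
115 ≡ 19 (mod 32), hence u_115 = u_19 = 243.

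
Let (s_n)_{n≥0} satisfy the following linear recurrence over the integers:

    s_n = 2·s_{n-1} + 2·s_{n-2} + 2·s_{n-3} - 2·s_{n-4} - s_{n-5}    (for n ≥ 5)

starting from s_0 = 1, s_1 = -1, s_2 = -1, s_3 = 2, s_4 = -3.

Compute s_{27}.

-26918327785

s_5 = 2·-3 + 2·2 + 2·-1 + -2·-1 + -1·1 = -3
s_6 = 2·-3 + 2·-3 + 2·2 + -2·-1 + -1·-1 = -5
s_7 = 2·-5 + 2·-3 + 2·-3 + -2·2 + -1·-1 = -25
s_8 = 2·-25 + 2·-5 + 2·-3 + -2·-3 + -1·2 = -62
s_9 = 2·-62 + 2·-25 + 2·-5 + -2·-3 + -1·-3 = -175
s_10 = 2·-175 + 2·-62 + 2·-25 + -2·-5 + -1·-3 = -511
s_11 = 2·-511 + 2·-175 + 2·-62 + -2·-25 + -1·-5 = -1441
s_12 = 2·-1441 + 2·-511 + 2·-175 + -2·-62 + -1·-25 = -4105
s_13 = 2·-4105 + 2·-1441 + 2·-511 + -2·-175 + -1·-62 = -11702
s_14 = 2·-11702 + 2·-4105 + 2·-1441 + -2·-511 + -1·-175 = -33299
s_15 = 2·-33299 + 2·-11702 + 2·-4105 + -2·-1441 + -1·-511 = -94819
s_16 = 2·-94819 + 2·-33299 + 2·-11702 + -2·-4105 + -1·-1441 = -269989
s_17 = 2·-269989 + 2·-94819 + 2·-33299 + -2·-11702 + -1·-4105 = -768705
s_18 = 2·-768705 + 2·-269989 + 2·-94819 + -2·-33299 + -1·-11702 = -2188726
s_19 = 2·-2188726 + 2·-768705 + 2·-269989 + -2·-94819 + -1·-33299 = -6231903
s_20 = 2·-6231903 + 2·-2188726 + 2·-768705 + -2·-269989 + -1·-94819 = -17743871
s_21 = 2·-17743871 + 2·-6231903 + 2·-2188726 + -2·-768705 + -1·-269989 = -50521601
s_22 = 2·-50521601 + 2·-17743871 + 2·-6231903 + -2·-2188726 + -1·-768705 = -143848593
s_23 = 2·-143848593 + 2·-50521601 + 2·-17743871 + -2·-6231903 + -1·-2188726 = -409575598
s_24 = 2·-409575598 + 2·-143848593 + 2·-50521601 + -2·-17743871 + -1·-6231903 = -1166171939
s_25 = 2·-1166171939 + 2·-409575598 + 2·-143848593 + -2·-50521601 + -1·-17743871 = -3320405187
s_26 = 2·-3320405187 + 2·-1166171939 + 2·-409575598 + -2·-143848593 + -1·-50521601 = -9454086661
s_27 = 2·-9454086661 + 2·-3320405187 + 2·-1166171939 + -2·-409575598 + -1·-143848593 = -26918327785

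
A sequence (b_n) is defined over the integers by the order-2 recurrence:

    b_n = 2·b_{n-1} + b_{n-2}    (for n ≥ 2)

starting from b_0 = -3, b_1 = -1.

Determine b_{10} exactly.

b_2 = 2·-1 + 1·-3 = -5
b_3 = 2·-5 + 1·-1 = -11
b_4 = 2·-11 + 1·-5 = -27
b_5 = 2·-27 + 1·-11 = -65
b_6 = 2·-65 + 1·-27 = -157
b_7 = 2·-157 + 1·-65 = -379
b_8 = 2·-379 + 1·-157 = -915
b_9 = 2·-915 + 1·-379 = -2209
b_10 = 2·-2209 + 1·-915 = -5333

-5333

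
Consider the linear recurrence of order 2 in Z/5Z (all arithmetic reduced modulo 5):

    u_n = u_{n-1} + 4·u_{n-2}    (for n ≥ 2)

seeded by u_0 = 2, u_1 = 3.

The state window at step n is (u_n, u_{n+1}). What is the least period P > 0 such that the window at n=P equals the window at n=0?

6

n=0: window = (2, 3)
n=1: window = (3, 1)
n=2: window = (1, 3)
n=3: window = (3, 2)
n=4: window = (2, 4)
n=5: window = (4, 2)
n=6: window = (2, 3)
window at n=6 equals window at n=0 → period = 6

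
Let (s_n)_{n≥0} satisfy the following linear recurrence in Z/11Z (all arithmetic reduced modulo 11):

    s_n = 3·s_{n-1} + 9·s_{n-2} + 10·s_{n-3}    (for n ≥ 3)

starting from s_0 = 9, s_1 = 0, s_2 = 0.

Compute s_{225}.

s_3 = 3·0 + 9·0 + 10·9 = 2
s_4 = 3·2 + 9·0 + 10·0 = 6
s_5 = 3·6 + 9·2 + 10·0 = 3
s_6 = 3·3 + 9·6 + 10·2 = 6
s_7 = 3·6 + 9·3 + 10·6 = 6
s_8 = 3·6 + 9·6 + 10·3 = 3
s_9 = 3·3 + 9·6 + 10·6 = 2
s_10 = 3·2 + 9·3 + 10·6 = 5
s_11 = 3·5 + 9·2 + 10·3 = 8
s_12 = 3·8 + 9·5 + 10·2 = 1
s_13 = 3·1 + 9·8 + 10·5 = 4
s_14 = 3·4 + 9·1 + 10·8 = 2
s_15 = 3·2 + 9·4 + 10·1 = 8
s_16 = 3·8 + 9·2 + 10·4 = 5
s_17 = 3·5 + 9·8 + 10·2 = 8
s_18 = 3·8 + 9·5 + 10·8 = 6
s_19 = 3·6 + 9·8 + 10·5 = 8
s_20 = 3·8 + 9·6 + 10·8 = 4
s_21 = 3·4 + 9·8 + 10·6 = 1
s_22 = 3·1 + 9·4 + 10·8 = 9
s_23 = 3·9 + 9·1 + 10·4 = 10
s_24 = 3·10 + 9·9 + 10·1 = 0
s_25 = 3·0 + 9·10 + 10·9 = 4
s_26 = 3·4 + 9·0 + 10·10 = 2
s_27 = 3·2 + 9·4 + 10·0 = 9
s_28 = 3·9 + 9·2 + 10·4 = 8
s_29 = 3·8 + 9·9 + 10·2 = 4
s_30 = 3·4 + 9·8 + 10·9 = 9
s_31 = 3·9 + 9·4 + 10·8 = 0
s_32 = 3·0 + 9·9 + 10·4 = 0
(s_30, s_31, s_32) = (9, 0, 0) = (s_0, s_1, s_2), so the sequence has period 30.
225 ≡ 15 (mod 30), hence s_225 = s_15 = 8.

8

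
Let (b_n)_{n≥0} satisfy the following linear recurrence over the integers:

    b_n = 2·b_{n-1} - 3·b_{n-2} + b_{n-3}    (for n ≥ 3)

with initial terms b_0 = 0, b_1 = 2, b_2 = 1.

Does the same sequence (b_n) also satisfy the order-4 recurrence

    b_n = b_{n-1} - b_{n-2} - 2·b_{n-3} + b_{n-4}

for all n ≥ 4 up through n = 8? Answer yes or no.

yes

Terms b_0..b_8: 0, 2, 1, -4, -9, -5, 13, 32, 20
n=4: candidate gives -9, actual b_4 = -9 ✓
n=5: candidate gives -5, actual b_5 = -5 ✓
n=6: candidate gives 13, actual b_6 = 13 ✓
n=7: candidate gives 32, actual b_7 = 32 ✓
n=8: candidate gives 20, actual b_8 = 20 ✓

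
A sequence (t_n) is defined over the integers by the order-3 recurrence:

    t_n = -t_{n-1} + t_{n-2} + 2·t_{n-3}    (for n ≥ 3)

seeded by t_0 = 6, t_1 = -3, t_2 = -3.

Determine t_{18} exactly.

t_3 = -1·-3 + 1·-3 + 2·6 = 12
t_4 = -1·12 + 1·-3 + 2·-3 = -21
t_5 = -1·-21 + 1·12 + 2·-3 = 27
t_6 = -1·27 + 1·-21 + 2·12 = -24
t_7 = -1·-24 + 1·27 + 2·-21 = 9
t_8 = -1·9 + 1·-24 + 2·27 = 21
t_9 = -1·21 + 1·9 + 2·-24 = -60
t_10 = -1·-60 + 1·21 + 2·9 = 99
t_11 = -1·99 + 1·-60 + 2·21 = -117
t_12 = -1·-117 + 1·99 + 2·-60 = 96
t_13 = -1·96 + 1·-117 + 2·99 = -15
t_14 = -1·-15 + 1·96 + 2·-117 = -123
t_15 = -1·-123 + 1·-15 + 2·96 = 300
t_16 = -1·300 + 1·-123 + 2·-15 = -453
t_17 = -1·-453 + 1·300 + 2·-123 = 507
t_18 = -1·507 + 1·-453 + 2·300 = -360

-360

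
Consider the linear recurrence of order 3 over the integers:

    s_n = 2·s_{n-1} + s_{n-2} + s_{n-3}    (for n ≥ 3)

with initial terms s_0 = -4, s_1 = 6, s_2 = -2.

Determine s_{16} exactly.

s_3 = 2·-2 + 1·6 + 1·-4 = -2
s_4 = 2·-2 + 1·-2 + 1·6 = 0
s_5 = 2·0 + 1·-2 + 1·-2 = -4
s_6 = 2·-4 + 1·0 + 1·-2 = -10
s_7 = 2·-10 + 1·-4 + 1·0 = -24
s_8 = 2·-24 + 1·-10 + 1·-4 = -62
s_9 = 2·-62 + 1·-24 + 1·-10 = -158
s_10 = 2·-158 + 1·-62 + 1·-24 = -402
s_11 = 2·-402 + 1·-158 + 1·-62 = -1024
s_12 = 2·-1024 + 1·-402 + 1·-158 = -2608
s_13 = 2·-2608 + 1·-1024 + 1·-402 = -6642
s_14 = 2·-6642 + 1·-2608 + 1·-1024 = -16916
s_15 = 2·-16916 + 1·-6642 + 1·-2608 = -43082
s_16 = 2·-43082 + 1·-16916 + 1·-6642 = -109722

-109722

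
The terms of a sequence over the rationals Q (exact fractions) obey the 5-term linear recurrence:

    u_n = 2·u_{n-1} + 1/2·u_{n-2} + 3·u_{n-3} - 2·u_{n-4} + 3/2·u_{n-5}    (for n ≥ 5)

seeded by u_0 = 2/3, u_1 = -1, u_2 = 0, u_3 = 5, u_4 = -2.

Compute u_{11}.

15435/16

u_5 = 2·-2 + 1/2·5 + 3·0 + -2·-1 + 3/2·2/3 = 3/2
u_6 = 2·3/2 + 1/2·-2 + 3·5 + -2·0 + 3/2·-1 = 31/2
u_7 = 2·31/2 + 1/2·3/2 + 3·-2 + -2·5 + 3/2·0 = 63/4
u_8 = 2·63/4 + 1/2·31/2 + 3·3/2 + -2·-2 + 3/2·5 = 221/4
u_9 = 2·221/4 + 1/2·63/4 + 3·31/2 + -2·3/2 + 3/2·-2 = 1271/8
u_10 = 2·1271/8 + 1/2·221/4 + 3·63/4 + -2·31/2 + 3/2·3/2 = 2911/8
u_11 = 2·2911/8 + 1/2·1271/8 + 3·221/4 + -2·63/4 + 3/2·31/2 = 15435/16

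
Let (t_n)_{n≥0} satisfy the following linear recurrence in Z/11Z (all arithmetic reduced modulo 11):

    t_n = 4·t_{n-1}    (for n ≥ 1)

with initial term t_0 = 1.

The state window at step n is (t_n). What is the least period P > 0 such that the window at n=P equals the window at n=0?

n=0: window = (1)
n=1: window = (4)
n=2: window = (5)
n=3: window = (9)
n=4: window = (3)
n=5: window = (1)
window at n=5 equals window at n=0 → period = 5

5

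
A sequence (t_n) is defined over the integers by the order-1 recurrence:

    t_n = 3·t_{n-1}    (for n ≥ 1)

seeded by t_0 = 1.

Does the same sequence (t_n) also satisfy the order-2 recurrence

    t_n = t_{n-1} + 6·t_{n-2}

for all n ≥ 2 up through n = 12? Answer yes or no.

Terms t_0..t_12: 1, 3, 9, 27, 81, 243, 729, 2187, 6561, 19683, 59049, 177147, 531441
n=2: candidate gives 9, actual t_2 = 9 ✓
n=3: candidate gives 27, actual t_3 = 27 ✓
n=4: candidate gives 81, actual t_4 = 81 ✓
n=5: candidate gives 243, actual t_5 = 243 ✓
n=6: candidate gives 729, actual t_6 = 729 ✓
n=7: candidate gives 2187, actual t_7 = 2187 ✓
n=8: candidate gives 6561, actual t_8 = 6561 ✓
n=9: candidate gives 19683, actual t_9 = 19683 ✓
n=10: candidate gives 59049, actual t_10 = 59049 ✓
n=11: candidate gives 177147, actual t_11 = 177147 ✓
n=12: candidate gives 531441, actual t_12 = 531441 ✓

yes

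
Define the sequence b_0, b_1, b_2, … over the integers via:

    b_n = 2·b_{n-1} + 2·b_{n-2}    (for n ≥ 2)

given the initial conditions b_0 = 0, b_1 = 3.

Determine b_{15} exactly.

3053952

b_2 = 2·3 + 2·0 = 6
b_3 = 2·6 + 2·3 = 18
b_4 = 2·18 + 2·6 = 48
b_5 = 2·48 + 2·18 = 132
b_6 = 2·132 + 2·48 = 360
b_7 = 2·360 + 2·132 = 984
b_8 = 2·984 + 2·360 = 2688
b_9 = 2·2688 + 2·984 = 7344
b_10 = 2·7344 + 2·2688 = 20064
b_11 = 2·20064 + 2·7344 = 54816
b_12 = 2·54816 + 2·20064 = 149760
b_13 = 2·149760 + 2·54816 = 409152
b_14 = 2·409152 + 2·149760 = 1117824
b_15 = 2·1117824 + 2·409152 = 3053952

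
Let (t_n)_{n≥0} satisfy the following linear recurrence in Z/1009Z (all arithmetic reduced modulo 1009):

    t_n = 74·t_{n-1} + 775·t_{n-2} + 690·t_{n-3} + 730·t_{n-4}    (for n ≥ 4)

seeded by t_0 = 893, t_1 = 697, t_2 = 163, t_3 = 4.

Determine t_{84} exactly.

t_4 = 74·4 + 775·163 + 690·697 + 730·893 = 209
t_5 = 74·209 + 775·4 + 690·163 + 730·697 = 140
t_6 = 74·140 + 775·209 + 690·4 + 730·163 = 466
t_7 = 74·466 + 775·140 + 690·209 + 730·4 = 531
t_8 = 74·531 + 775·466 + 690·140 + 730·209 = 827
t_9 = 74·827 + 775·531 + 690·466 + 730·140 = 471
t_10 = 74·471 + 775·827 + 690·531 + 730·466 = 19
t_11 = 74·19 + 775·471 + 690·827 + 730·531 = 883
t_12 = 74·883 + 775·19 + 690·471 + 730·827 = 776
t_13 = 74·776 + 775·883 + 690·19 + 730·471 = 897
t_14 = 74·897 + 775·776 + 690·883 + 730·19 = 407
t_15 = 74·407 + 775·897 + 690·776 + 730·883 = 331
t_16 = 74·331 + 775·407 + 690·897 + 730·776 = 730
t_17 = 74·730 + 775·331 + 690·407 + 730·897 = 70
t_18 = 74·70 + 775·730 + 690·331 + 730·407 = 656
t_19 = 74·656 + 775·70 + 690·730 + 730·331 = 564
t_20 = 74·564 + 775·656 + 690·70 + 730·730 = 247
t_21 = 74·247 + 775·564 + 690·656 + 730·70 = 568
t_22 = 74·568 + 775·247 + 690·564 + 730·656 = 678
t_23 = 74·678 + 775·568 + 690·247 + 730·564 = 964
t_24 = 74·964 + 775·678 + 690·568 + 730·247 = 594
t_25 = 74·594 + 775·964 + 690·678 + 730·568 = 594
t_26 = 74·594 + 775·594 + 690·964 + 730·678 = 565
t_27 = 74·565 + 775·594 + 690·594 + 730·964 = 331
t_28 = 74·331 + 775·565 + 690·594 + 730·594 = 203
t_29 = 74·203 + 775·331 + 690·565 + 730·594 = 252
t_30 = 74·252 + 775·203 + 690·331 + 730·565 = 532
t_31 = 74·532 + 775·252 + 690·203 + 730·331 = 878
t_32 = 74·878 + 775·532 + 690·252 + 730·203 = 214
t_33 = 74·214 + 775·878 + 690·532 + 730·252 = 202
t_34 = 74·202 + 775·214 + 690·878 + 730·532 = 502
t_35 = 74·502 + 775·202 + 690·214 + 730·878 = 541
t_36 = 74·541 + 775·502 + 690·202 + 730·214 = 222
t_37 = 74·222 + 775·541 + 690·502 + 730·202 = 254
t_38 = 74·254 + 775·222 + 690·541 + 730·502 = 298
t_39 = 74·298 + 775·254 + 690·222 + 730·541 = 172
t_40 = 74·172 + 775·298 + 690·254 + 730·222 = 823
t_41 = 74·823 + 775·172 + 690·298 + 730·254 = 22
t_42 = 74·22 + 775·823 + 690·172 + 730·298 = 979
t_43 = 74·979 + 775·22 + 690·823 + 730·172 = 951
t_44 = 74·951 + 775·979 + 690·22 + 730·823 = 181
t_45 = 74·181 + 775·951 + 690·979 + 730·22 = 128
t_46 = 74·128 + 775·181 + 690·951 + 730·979 = 44
t_47 = 74·44 + 775·128 + 690·181 + 730·951 = 359
t_48 = 74·359 + 775·44 + 690·128 + 730·181 = 614
t_49 = 74·614 + 775·359 + 690·44 + 730·128 = 474
t_50 = 74·474 + 775·614 + 690·359 + 730·44 = 709
t_51 = 74·709 + 775·474 + 690·614 + 730·359 = 691
t_52 = 74·691 + 775·709 + 690·474 + 730·614 = 622
t_53 = 74·622 + 775·691 + 690·709 + 730·474 = 147
t_54 = 74·147 + 775·622 + 690·691 + 730·709 = 22
t_55 = 74·22 + 775·147 + 690·622 + 730·691 = 812
t_56 = 74·812 + 775·22 + 690·147 + 730·622 = 994
t_57 = 74·994 + 775·812 + 690·22 + 730·147 = 993
t_58 = 74·993 + 775·994 + 690·812 + 730·22 = 509
t_59 = 74·509 + 775·993 + 690·994 + 730·812 = 258
t_60 = 74·258 + 775·509 + 690·993 + 730·994 = 85
t_61 = 74·85 + 775·258 + 690·509 + 730·993 = 910
t_62 = 74·910 + 775·85 + 690·258 + 730·509 = 721
t_63 = 74·721 + 775·910 + 690·85 + 730·258 = 630
t_64 = 74·630 + 775·721 + 690·910 + 730·85 = 798
t_65 = 74·798 + 775·630 + 690·721 + 730·910 = 855
t_66 = 74·855 + 775·798 + 690·630 + 730·721 = 98
t_67 = 74·98 + 775·855 + 690·798 + 730·630 = 412
t_68 = 74·412 + 775·98 + 690·855 + 730·798 = 525
t_69 = 74·525 + 775·412 + 690·98 + 730·855 = 560
t_70 = 74·560 + 775·525 + 690·412 + 730·98 = 971
t_71 = 74·971 + 775·560 + 690·525 + 730·412 = 442
t_72 = 74·442 + 775·971 + 690·560 + 730·525 = 14
t_73 = 74·14 + 775·442 + 690·971 + 730·560 = 695
t_74 = 74·695 + 775·14 + 690·442 + 730·971 = 496
t_75 = 74·496 + 775·695 + 690·14 + 730·442 = 558
t_76 = 74·558 + 775·496 + 690·695 + 730·14 = 299
t_77 = 74·299 + 775·558 + 690·496 + 730·695 = 538
t_78 = 74·538 + 775·299 + 690·558 + 730·496 = 556
t_79 = 74·556 + 775·538 + 690·299 + 730·558 = 186
t_80 = 74·186 + 775·556 + 690·538 + 730·299 = 938
t_81 = 74·938 + 775·186 + 690·556 + 730·538 = 113
t_82 = 74·113 + 775·938 + 690·186 + 730·556 = 210
t_83 = 74·210 + 775·113 + 690·938 + 730·186 = 213
t_84 = 74·213 + 775·210 + 690·113 + 730·938 = 834

834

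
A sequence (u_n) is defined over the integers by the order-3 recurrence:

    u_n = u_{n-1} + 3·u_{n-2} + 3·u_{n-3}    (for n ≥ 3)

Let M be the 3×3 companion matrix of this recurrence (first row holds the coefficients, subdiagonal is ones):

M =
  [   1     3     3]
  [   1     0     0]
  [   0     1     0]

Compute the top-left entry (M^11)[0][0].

20434

(M^11)[0][0] is the top entry after applying M 11 times to the unit state (1, 0, 0). Equivalently it is h_{13} for the auxiliary sequence (h_n) obeying the same recurrence with h_2 = 1 and h_i = 0 for 0 ≤ i < 2:
h_3 = 1·1 + 3·0 + 3·0 = 1
h_4 = 1·1 + 3·1 + 3·0 = 4
h_5 = 1·4 + 3·1 + 3·1 = 10
h_6 = 1·10 + 3·4 + 3·1 = 25
h_7 = 1·25 + 3·10 + 3·4 = 67
h_8 = 1·67 + 3·25 + 3·10 = 172
h_9 = 1·172 + 3·67 + 3·25 = 448
h_10 = 1·448 + 3·172 + 3·67 = 1165
h_11 = 1·1165 + 3·448 + 3·172 = 3025
h_12 = 1·3025 + 3·1165 + 3·448 = 7864
h_13 = 1·7864 + 3·3025 + 3·1165 = 20434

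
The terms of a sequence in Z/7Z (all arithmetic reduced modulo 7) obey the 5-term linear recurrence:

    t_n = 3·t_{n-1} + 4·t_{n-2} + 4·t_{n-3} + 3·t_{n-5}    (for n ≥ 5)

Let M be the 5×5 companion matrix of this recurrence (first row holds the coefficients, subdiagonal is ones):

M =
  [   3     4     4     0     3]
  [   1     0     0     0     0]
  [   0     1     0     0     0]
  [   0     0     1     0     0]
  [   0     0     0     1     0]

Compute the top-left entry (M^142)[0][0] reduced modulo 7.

(M^142)[0][0] is the top entry after applying M 142 times to the unit state (1, 0, 0, 0, 0). Equivalently it is h_{146} for the auxiliary sequence (h_n) obeying the same recurrence with h_4 = 1 and h_i = 0 for 0 ≤ i < 4:
h_5 = 3·1 + 4·0 + 4·0 + 0·0 + 3·0 = 3
h_6 = 3·3 + 4·1 + 4·0 + 0·0 + 3·0 = 6
h_7 = 3·6 + 4·3 + 4·1 + 0·0 + 3·0 = 6
h_8 = 3·6 + 4·6 + 4·3 + 0·1 + 3·0 = 5
h_9 = 3·5 + 4·6 + 4·6 + 0·3 + 3·1 = 3
h_10 = 3·3 + 4·5 + 4·6 + 0·6 + 3·3 = 6
Continuing the recurrence:
  h_11 = 5;  h_12 = 6;  h_13 = 0;  h_14 = 4;  h_15 = 5;  h_16 = 4
  h_17 = 3;  h_18 = 3;  h_19 = 0;  h_20 = 4;  h_21 = 1;  h_22 = 0
  h_23 = 1;  h_24 = 0;  h_25 = 2;  h_26 = 6;  h_27 = 5;  h_28 = 1
  h_29 = 5;  h_30 = 3;  h_31 = 2;  h_32 = 4;  h_33 = 0;  h_34 = 4
  h_35 = 2;  h_36 = 0;  h_37 = 1;  h_38 = 4;  h_39 = 0;  h_40 = 5
  h_41 = 3;  h_42 = 4;  h_43 = 0;  h_44 = 0;  h_45 = 3;  h_46 = 4
  h_47 = 1;  h_48 = 3;  h_49 = 1;  h_50 = 0;  h_51 = 0;  h_52 = 0
  h_53 = 2;  h_54 = 2;  h_55 = 0;  h_56 = 2;  h_57 = 0;  h_58 = 0
  h_59 = 0;  h_60 = 0;  h_61 = 6;  h_62 = 4;  h_63 = 1;  h_64 = 1
  h_65 = 2;  h_66 = 4;  h_67 = 1;  h_68 = 2;  h_69 = 1;  h_70 = 0
  h_71 = 3;  h_72 = 2;  h_73 = 3;  h_74 = 4;  h_75 = 4;  h_76 = 0
  h_77 = 3;  h_78 = 6;  h_79 = 0;  h_80 = 6;  h_81 = 0;  h_82 = 5
  h_83 = 1;  h_84 = 2;  h_85 = 6;  h_86 = 2;  h_87 = 4;  h_88 = 5
  h_89 = 3;  h_90 = 0;  h_91 = 3;  h_92 = 5;  h_93 = 0;  h_94 = 6
  h_95 = 3;  h_96 = 0;  h_97 = 2;  h_98 = 4;  h_99 = 3;  h_100 = 0
  h_101 = 0;  h_102 = 4;  h_103 = 3;  h_104 = 6;  h_105 = 4;  h_106 = 6
  h_107 = 0;  h_108 = 0;  h_109 = 0;  h_110 = 5;  h_111 = 5;  h_112 = 0
  h_113 = 5;  h_114 = 0;  h_115 = 0;  h_116 = 0;  h_117 = 0;  h_118 = 1
  h_119 = 3;  h_120 = 6;  h_121 = 6;  h_122 = 5;  h_123 = 3;  h_124 = 6
  h_125 = 5;  h_126 = 6;  h_127 = 0;  h_128 = 4;  h_129 = 5;  h_130 = 4
  h_131 = 3;  h_132 = 3;  h_133 = 0;  h_134 = 4;  h_135 = 1;  h_136 = 0
  h_137 = 1;  h_138 = 0;  h_139 = 2;  h_140 = 6;  h_141 = 5;  h_142 = 1
  h_143 = 5;  h_144 = 3
h_145 = 3·3 + 4·5 + 4·1 + 0·5 + 3·6 = 2
h_146 = 3·2 + 4·3 + 4·5 + 0·1 + 3·5 = 4

4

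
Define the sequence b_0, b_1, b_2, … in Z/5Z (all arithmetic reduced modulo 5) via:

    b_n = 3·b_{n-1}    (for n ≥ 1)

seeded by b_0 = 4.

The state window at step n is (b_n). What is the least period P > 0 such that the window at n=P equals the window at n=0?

n=0: window = (4)
n=1: window = (2)
n=2: window = (1)
n=3: window = (3)
n=4: window = (4)
window at n=4 equals window at n=0 → period = 4

4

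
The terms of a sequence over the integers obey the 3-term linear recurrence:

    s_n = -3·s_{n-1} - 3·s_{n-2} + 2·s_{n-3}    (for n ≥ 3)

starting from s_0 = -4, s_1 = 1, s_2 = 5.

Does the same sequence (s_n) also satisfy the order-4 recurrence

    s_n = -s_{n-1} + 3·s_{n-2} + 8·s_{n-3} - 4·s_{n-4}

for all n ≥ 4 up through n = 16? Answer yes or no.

yes

Terms s_0..s_16: -4, 1, 5, -26, 65, -107, 74, 229, -1123, 2830, -4663, 3253, 9890, -48755, 123101, -203258, 142961
n=4: candidate gives 65, actual s_4 = 65 ✓
n=5: candidate gives -107, actual s_5 = -107 ✓
n=6: candidate gives 74, actual s_6 = 74 ✓
n=7: candidate gives 229, actual s_7 = 229 ✓
n=8: candidate gives -1123, actual s_8 = -1123 ✓
n=9: candidate gives 2830, actual s_9 = 2830 ✓
n=10: candidate gives -4663, actual s_10 = -4663 ✓
n=11: candidate gives 3253, actual s_11 = 3253 ✓
n=12: candidate gives 9890, actual s_12 = 9890 ✓
n=13: candidate gives -48755, actual s_13 = -48755 ✓
n=14: candidate gives 123101, actual s_14 = 123101 ✓
n=15: candidate gives -203258, actual s_15 = -203258 ✓
n=16: candidate gives 142961, actual s_16 = 142961 ✓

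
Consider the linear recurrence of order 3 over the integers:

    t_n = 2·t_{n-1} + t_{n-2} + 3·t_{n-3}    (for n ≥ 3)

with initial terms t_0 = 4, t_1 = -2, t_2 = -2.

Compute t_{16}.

867254

t_3 = 2·-2 + 1·-2 + 3·4 = 6
t_4 = 2·6 + 1·-2 + 3·-2 = 4
t_5 = 2·4 + 1·6 + 3·-2 = 8
t_6 = 2·8 + 1·4 + 3·6 = 38
t_7 = 2·38 + 1·8 + 3·4 = 96
t_8 = 2·96 + 1·38 + 3·8 = 254
t_9 = 2·254 + 1·96 + 3·38 = 718
t_10 = 2·718 + 1·254 + 3·96 = 1978
t_11 = 2·1978 + 1·718 + 3·254 = 5436
t_12 = 2·5436 + 1·1978 + 3·718 = 15004
t_13 = 2·15004 + 1·5436 + 3·1978 = 41378
t_14 = 2·41378 + 1·15004 + 3·5436 = 114068
t_15 = 2·114068 + 1·41378 + 3·15004 = 314526
t_16 = 2·314526 + 1·114068 + 3·41378 = 867254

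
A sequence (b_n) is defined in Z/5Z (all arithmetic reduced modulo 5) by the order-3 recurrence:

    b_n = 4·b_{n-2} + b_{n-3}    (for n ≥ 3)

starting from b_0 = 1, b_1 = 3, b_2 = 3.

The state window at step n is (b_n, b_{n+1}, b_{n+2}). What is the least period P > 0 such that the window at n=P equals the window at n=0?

n=0: window = (1, 3, 3)
n=1: window = (3, 3, 3)
n=2: window = (3, 3, 0)
n=3: window = (3, 0, 0)
n=4: window = (0, 0, 3)
n=5: window = (0, 3, 0)
n=6: window = (3, 0, 2)
n=7: window = (0, 2, 3)
n=8: window = (2, 3, 3)
n=9: window = (3, 3, 4)
n=10: window = (3, 4, 0)
n=11: window = (4, 0, 4)
n=12: window = (0, 4, 4)
n=13: window = (4, 4, 1)
n=14: window = (4, 1, 0)
n=15: window = (1, 0, 3)
n=16: window = (0, 3, 1)
n=17: window = (3, 1, 2)
n=18: window = (1, 2, 2)
n=19: window = (2, 2, 4)
n=20: window = (2, 4, 0)
n=21: window = (4, 0, 3)
n=22: window = (0, 3, 4)
n=23: window = (3, 4, 2)
n=24: window = (4, 2, 4)
n=25: window = (2, 4, 2)
n=26: window = (4, 2, 3)
n=27: window = (2, 3, 2)
n=28: window = (3, 2, 4)
n=29: window = (2, 4, 1)
n=30: window = (4, 1, 3)
n=31: window = (1, 3, 3)
window at n=31 equals window at n=0 → period = 31

31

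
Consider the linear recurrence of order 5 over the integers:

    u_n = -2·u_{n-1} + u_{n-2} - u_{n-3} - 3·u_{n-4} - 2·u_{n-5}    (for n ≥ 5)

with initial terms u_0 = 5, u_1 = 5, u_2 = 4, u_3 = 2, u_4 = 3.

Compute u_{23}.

-200898318

u_5 = -2·3 + 1·2 + -1·4 + -3·5 + -2·5 = -33
u_6 = -2·-33 + 1·3 + -1·2 + -3·4 + -2·5 = 45
u_7 = -2·45 + 1·-33 + -1·3 + -3·2 + -2·4 = -140
u_8 = -2·-140 + 1·45 + -1·-33 + -3·3 + -2·2 = 345
u_9 = -2·345 + 1·-140 + -1·45 + -3·-33 + -2·3 = -782
u_10 = -2·-782 + 1·345 + -1·-140 + -3·45 + -2·-33 = 1980
u_11 = -2·1980 + 1·-782 + -1·345 + -3·-140 + -2·45 = -4757
u_12 = -2·-4757 + 1·1980 + -1·-782 + -3·345 + -2·-140 = 11521
u_13 = -2·11521 + 1·-4757 + -1·1980 + -3·-782 + -2·345 = -28123
u_14 = -2·-28123 + 1·11521 + -1·-4757 + -3·1980 + -2·-782 = 68148
u_15 = -2·68148 + 1·-28123 + -1·11521 + -3·-4757 + -2·1980 = -165629
u_16 = -2·-165629 + 1·68148 + -1·-28123 + -3·11521 + -2·-4757 = 402480
u_17 = -2·402480 + 1·-165629 + -1·68148 + -3·-28123 + -2·11521 = -977410
u_18 = -2·-977410 + 1·402480 + -1·-165629 + -3·68148 + -2·-28123 = 2374731
u_19 = -2·2374731 + 1·-977410 + -1·402480 + -3·-165629 + -2·68148 = -5768761
u_20 = -2·-5768761 + 1·2374731 + -1·-977410 + -3·402480 + -2·-165629 = 14013481
u_21 = -2·14013481 + 1·-5768761 + -1·2374731 + -3·-977410 + -2·402480 = -34043184
u_22 = -2·-34043184 + 1·14013481 + -1·-5768761 + -3·2374731 + -2·-977410 = 82699237
u_23 = -2·82699237 + 1·-34043184 + -1·14013481 + -3·-5768761 + -2·2374731 = -200898318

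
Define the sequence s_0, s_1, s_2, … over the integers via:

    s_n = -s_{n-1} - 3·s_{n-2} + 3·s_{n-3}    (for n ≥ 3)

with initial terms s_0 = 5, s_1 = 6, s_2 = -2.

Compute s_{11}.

s_3 = -1·-2 + -3·6 + 3·5 = -1
s_4 = -1·-1 + -3·-2 + 3·6 = 25
s_5 = -1·25 + -3·-1 + 3·-2 = -28
s_6 = -1·-28 + -3·25 + 3·-1 = -50
s_7 = -1·-50 + -3·-28 + 3·25 = 209
s_8 = -1·209 + -3·-50 + 3·-28 = -143
s_9 = -1·-143 + -3·209 + 3·-50 = -634
s_10 = -1·-634 + -3·-143 + 3·209 = 1690
s_11 = -1·1690 + -3·-634 + 3·-143 = -217

-217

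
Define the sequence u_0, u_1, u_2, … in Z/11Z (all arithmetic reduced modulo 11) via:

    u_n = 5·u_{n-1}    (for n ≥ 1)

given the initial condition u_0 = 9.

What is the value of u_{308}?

u_1 = 5·9 = 1
u_2 = 5·1 = 5
u_3 = 5·5 = 3
u_4 = 5·3 = 4
u_5 = 5·4 = 9
(u_5) = (9) = (u_0), so the sequence has period 5.
308 ≡ 3 (mod 5), hence u_308 = u_3 = 3.

3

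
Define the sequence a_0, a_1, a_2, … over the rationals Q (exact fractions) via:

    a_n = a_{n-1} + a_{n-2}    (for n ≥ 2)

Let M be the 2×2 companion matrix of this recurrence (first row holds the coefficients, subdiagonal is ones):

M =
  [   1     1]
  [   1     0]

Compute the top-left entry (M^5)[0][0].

8

(M^5)[0][0] is the top entry after applying M 5 times to the unit state (1, 0). Equivalently it is h_{6} for the auxiliary sequence (h_n) obeying the same recurrence with h_1 = 1 and h_i = 0 for 0 ≤ i < 1:
h_2 = 1·1 + 1·0 = 1
h_3 = 1·1 + 1·1 = 2
h_4 = 1·2 + 1·1 = 3
h_5 = 1·3 + 1·2 = 5
h_6 = 1·5 + 1·3 = 8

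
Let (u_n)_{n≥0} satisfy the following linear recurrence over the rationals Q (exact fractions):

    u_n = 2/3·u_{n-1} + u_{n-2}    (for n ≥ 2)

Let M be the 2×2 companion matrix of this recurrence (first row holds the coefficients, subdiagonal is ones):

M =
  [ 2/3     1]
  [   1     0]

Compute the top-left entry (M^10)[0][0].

(M^10)[0][0] is the top entry after applying M 10 times to the unit state (1, 0). Equivalently it is h_{11} for the auxiliary sequence (h_n) obeying the same recurrence with h_1 = 1 and h_i = 0 for 0 ≤ i < 1:
h_2 = 2/3·1 + 1·0 = 2/3
h_3 = 2/3·2/3 + 1·1 = 13/9
h_4 = 2/3·13/9 + 1·2/3 = 44/27
h_5 = 2/3·44/27 + 1·13/9 = 205/81
h_6 = 2/3·205/81 + 1·44/27 = 806/243
h_7 = 2/3·806/243 + 1·205/81 = 3457/729
h_8 = 2/3·3457/729 + 1·806/243 = 14168/2187
h_9 = 2/3·14168/2187 + 1·3457/729 = 59449/6561
h_10 = 2/3·59449/6561 + 1·14168/2187 = 246410/19683
h_11 = 2/3·246410/19683 + 1·59449/6561 = 1027861/59049

1027861/59049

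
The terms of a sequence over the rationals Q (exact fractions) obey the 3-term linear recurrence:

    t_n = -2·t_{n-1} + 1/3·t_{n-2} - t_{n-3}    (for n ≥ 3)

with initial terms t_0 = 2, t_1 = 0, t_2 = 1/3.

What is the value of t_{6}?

t_3 = -2·1/3 + 1/3·0 + -1·2 = -8/3
t_4 = -2·-8/3 + 1/3·1/3 + -1·0 = 49/9
t_5 = -2·49/9 + 1/3·-8/3 + -1·1/3 = -109/9
t_6 = -2·-109/9 + 1/3·49/9 + -1·-8/3 = 775/27

775/27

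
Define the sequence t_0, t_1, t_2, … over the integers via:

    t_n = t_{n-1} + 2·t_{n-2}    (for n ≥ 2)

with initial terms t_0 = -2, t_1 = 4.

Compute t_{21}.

1398104

t_2 = 1·4 + 2·-2 = 0
t_3 = 1·0 + 2·4 = 8
t_4 = 1·8 + 2·0 = 8
t_5 = 1·8 + 2·8 = 24
t_6 = 1·24 + 2·8 = 40
t_7 = 1·40 + 2·24 = 88
t_8 = 1·88 + 2·40 = 168
t_9 = 1·168 + 2·88 = 344
t_10 = 1·344 + 2·168 = 680
t_11 = 1·680 + 2·344 = 1368
t_12 = 1·1368 + 2·680 = 2728
t_13 = 1·2728 + 2·1368 = 5464
t_14 = 1·5464 + 2·2728 = 10920
t_15 = 1·10920 + 2·5464 = 21848
t_16 = 1·21848 + 2·10920 = 43688
t_17 = 1·43688 + 2·21848 = 87384
t_18 = 1·87384 + 2·43688 = 174760
t_19 = 1·174760 + 2·87384 = 349528
t_20 = 1·349528 + 2·174760 = 699048
t_21 = 1·699048 + 2·349528 = 1398104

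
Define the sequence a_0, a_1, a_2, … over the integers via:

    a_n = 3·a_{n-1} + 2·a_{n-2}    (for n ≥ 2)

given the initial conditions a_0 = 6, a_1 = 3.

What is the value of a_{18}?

13133406657

a_2 = 3·3 + 2·6 = 21
a_3 = 3·21 + 2·3 = 69
a_4 = 3·69 + 2·21 = 249
a_5 = 3·249 + 2·69 = 885
a_6 = 3·885 + 2·249 = 3153
a_7 = 3·3153 + 2·885 = 11229
a_8 = 3·11229 + 2·3153 = 39993
a_9 = 3·39993 + 2·11229 = 142437
a_10 = 3·142437 + 2·39993 = 507297
a_11 = 3·507297 + 2·142437 = 1806765
a_12 = 3·1806765 + 2·507297 = 6434889
a_13 = 3·6434889 + 2·1806765 = 22918197
a_14 = 3·22918197 + 2·6434889 = 81624369
a_15 = 3·81624369 + 2·22918197 = 290709501
a_16 = 3·290709501 + 2·81624369 = 1035377241
a_17 = 3·1035377241 + 2·290709501 = 3687550725
a_18 = 3·3687550725 + 2·1035377241 = 13133406657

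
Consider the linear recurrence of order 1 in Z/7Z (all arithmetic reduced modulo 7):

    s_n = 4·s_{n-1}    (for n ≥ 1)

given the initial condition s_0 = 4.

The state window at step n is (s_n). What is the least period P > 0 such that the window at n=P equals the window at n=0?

n=0: window = (4)
n=1: window = (2)
n=2: window = (1)
n=3: window = (4)
window at n=3 equals window at n=0 → period = 3

3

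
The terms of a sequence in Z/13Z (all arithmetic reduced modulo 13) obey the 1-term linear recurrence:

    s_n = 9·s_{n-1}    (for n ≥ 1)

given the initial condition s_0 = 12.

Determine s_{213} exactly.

12

s_1 = 9·12 = 4
s_2 = 9·4 = 10
s_3 = 9·10 = 12
(s_3) = (12) = (s_0), so the sequence has period 3.
213 ≡ 0 (mod 3), hence s_213 = s_0 = 12.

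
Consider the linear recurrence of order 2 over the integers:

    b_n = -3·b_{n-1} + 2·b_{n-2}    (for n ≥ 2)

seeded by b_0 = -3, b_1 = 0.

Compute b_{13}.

6061770

b_2 = -3·0 + 2·-3 = -6
b_3 = -3·-6 + 2·0 = 18
b_4 = -3·18 + 2·-6 = -66
b_5 = -3·-66 + 2·18 = 234
b_6 = -3·234 + 2·-66 = -834
b_7 = -3·-834 + 2·234 = 2970
b_8 = -3·2970 + 2·-834 = -10578
b_9 = -3·-10578 + 2·2970 = 37674
b_10 = -3·37674 + 2·-10578 = -134178
b_11 = -3·-134178 + 2·37674 = 477882
b_12 = -3·477882 + 2·-134178 = -1702002
b_13 = -3·-1702002 + 2·477882 = 6061770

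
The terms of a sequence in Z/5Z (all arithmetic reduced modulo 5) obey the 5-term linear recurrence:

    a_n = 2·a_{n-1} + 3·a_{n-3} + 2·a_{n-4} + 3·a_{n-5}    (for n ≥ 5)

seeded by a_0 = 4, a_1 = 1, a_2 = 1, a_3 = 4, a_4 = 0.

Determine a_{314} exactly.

a_5 = 2·0 + 0·4 + 3·1 + 2·1 + 3·4 = 2
a_6 = 2·2 + 0·0 + 3·4 + 2·1 + 3·1 = 1
a_7 = 2·1 + 0·2 + 3·0 + 2·4 + 3·1 = 3
a_8 = 2·3 + 0·1 + 3·2 + 2·0 + 3·4 = 4
a_9 = 2·4 + 0·3 + 3·1 + 2·2 + 3·0 = 0
a_10 = 2·0 + 0·4 + 3·3 + 2·1 + 3·2 = 2
a_11 = 2·2 + 0·0 + 3·4 + 2·3 + 3·1 = 0
a_12 = 2·0 + 0·2 + 3·0 + 2·4 + 3·3 = 2
a_13 = 2·2 + 0·0 + 3·2 + 2·0 + 3·4 = 2
a_14 = 2·2 + 0·2 + 3·0 + 2·2 + 3·0 = 3
a_15 = 2·3 + 0·2 + 3·2 + 2·0 + 3·2 = 3
a_16 = 2·3 + 0·3 + 3·2 + 2·2 + 3·0 = 1
a_17 = 2·1 + 0·3 + 3·3 + 2·2 + 3·2 = 1
a_18 = 2·1 + 0·1 + 3·3 + 2·3 + 3·2 = 3
a_19 = 2·3 + 0·1 + 3·1 + 2·3 + 3·3 = 4
a_20 = 2·4 + 0·3 + 3·1 + 2·1 + 3·3 = 2
a_21 = 2·2 + 0·4 + 3·3 + 2·1 + 3·1 = 3
a_22 = 2·3 + 0·2 + 3·4 + 2·3 + 3·1 = 2
a_23 = 2·2 + 0·3 + 3·2 + 2·4 + 3·3 = 2
a_24 = 2·2 + 0·2 + 3·3 + 2·2 + 3·4 = 4
a_25 = 2·4 + 0·2 + 3·2 + 2·3 + 3·2 = 1
a_26 = 2·1 + 0·4 + 3·2 + 2·2 + 3·3 = 1
a_27 = 2·1 + 0·1 + 3·4 + 2·2 + 3·2 = 4
a_28 = 2·4 + 0·1 + 3·1 + 2·4 + 3·2 = 0
(a_24, a_25, a_26, a_27, a_28) = (4, 1, 1, 4, 0) = (a_0, a_1, a_2, a_3, a_4), so the sequence has period 24.
314 ≡ 2 (mod 24), hence a_314 = a_2 = 1.

1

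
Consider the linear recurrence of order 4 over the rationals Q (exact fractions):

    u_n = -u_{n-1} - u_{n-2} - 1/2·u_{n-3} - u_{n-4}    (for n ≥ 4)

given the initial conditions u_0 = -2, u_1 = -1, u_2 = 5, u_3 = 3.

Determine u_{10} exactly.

u_4 = -1·3 + -1·5 + -1/2·-1 + -1·-2 = -11/2
u_5 = -1·-11/2 + -1·3 + -1/2·5 + -1·-1 = 1
u_6 = -1·1 + -1·-11/2 + -1/2·3 + -1·5 = -2
u_7 = -1·-2 + -1·1 + -1/2·-11/2 + -1·3 = 3/4
u_8 = -1·3/4 + -1·-2 + -1/2·1 + -1·-11/2 = 25/4
u_9 = -1·25/4 + -1·3/4 + -1/2·-2 + -1·1 = -7
u_10 = -1·-7 + -1·25/4 + -1/2·3/4 + -1·-2 = 19/8

19/8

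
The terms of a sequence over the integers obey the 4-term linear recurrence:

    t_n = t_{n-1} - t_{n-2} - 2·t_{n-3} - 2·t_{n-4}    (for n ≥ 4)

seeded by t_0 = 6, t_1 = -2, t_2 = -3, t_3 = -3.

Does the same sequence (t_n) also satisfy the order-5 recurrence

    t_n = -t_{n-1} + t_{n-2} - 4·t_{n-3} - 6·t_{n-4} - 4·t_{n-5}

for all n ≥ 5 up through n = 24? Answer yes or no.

yes

Terms t_0..t_24: 6, -2, -3, -3, -8, 5, 25, 42, 23, -79, -236, -287, 61, 978, 1963, 1437, -2604, -9923, -14119, -1862, 37311, 87257, 81908, -76247, -407291
n=5: candidate gives 5, actual t_5 = 5 ✓
n=6: candidate gives 25, actual t_6 = 25 ✓
n=7: candidate gives 42, actual t_7 = 42 ✓
n=8: candidate gives 23, actual t_8 = 23 ✓
n=9: candidate gives -79, actual t_9 = -79 ✓
n=10: candidate gives -236, actual t_10 = -236 ✓
n=11: candidate gives -287, actual t_11 = -287 ✓
n=12: candidate gives 61, actual t_12 = 61 ✓
n=13: candidate gives 978, actual t_13 = 978 ✓
n=14: candidate gives 1963, actual t_14 = 1963 ✓
n=15: candidate gives 1437, actual t_15 = 1437 ✓
n=16: candidate gives -2604, actual t_16 = -2604 ✓
n=17: candidate gives -9923, actual t_17 = -9923 ✓
n=18: candidate gives -14119, actual t_18 = -14119 ✓
n=19: candidate gives -1862, actual t_19 = -1862 ✓
n=20: candidate gives 37311, actual t_20 = 37311 ✓
n=21: candidate gives 87257, actual t_21 = 87257 ✓
n=22: candidate gives 81908, actual t_22 = 81908 ✓
n=23: candidate gives -76247, actual t_23 = -76247 ✓
n=24: candidate gives -407291, actual t_24 = -407291 ✓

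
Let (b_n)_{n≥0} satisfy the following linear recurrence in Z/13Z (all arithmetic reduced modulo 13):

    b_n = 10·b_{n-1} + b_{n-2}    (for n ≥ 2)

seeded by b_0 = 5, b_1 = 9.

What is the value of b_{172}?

11

b_2 = 10·9 + 1·5 = 4
b_3 = 10·4 + 1·9 = 10
b_4 = 10·10 + 1·4 = 0
b_5 = 10·0 + 1·10 = 10
b_6 = 10·10 + 1·0 = 9
b_7 = 10·9 + 1·10 = 9
b_8 = 10·9 + 1·9 = 8
b_9 = 10·8 + 1·9 = 11
b_10 = 10·11 + 1·8 = 1
b_11 = 10·1 + 1·11 = 8
b_12 = 10·8 + 1·1 = 3
b_13 = 10·3 + 1·8 = 12
b_14 = 10·12 + 1·3 = 6
b_15 = 10·6 + 1·12 = 7
b_16 = 10·7 + 1·6 = 11
b_17 = 10·11 + 1·7 = 0
b_18 = 10·0 + 1·11 = 11
b_19 = 10·11 + 1·0 = 6
b_20 = 10·6 + 1·11 = 6
b_21 = 10·6 + 1·6 = 1
b_22 = 10·1 + 1·6 = 3
b_23 = 10·3 + 1·1 = 5
b_24 = 10·5 + 1·3 = 1
b_25 = 10·1 + 1·5 = 2
b_26 = 10·2 + 1·1 = 8
b_27 = 10·8 + 1·2 = 4
b_28 = 10·4 + 1·8 = 9
b_29 = 10·9 + 1·4 = 3
b_30 = 10·3 + 1·9 = 0
b_31 = 10·0 + 1·3 = 3
b_32 = 10·3 + 1·0 = 4
b_33 = 10·4 + 1·3 = 4
b_34 = 10·4 + 1·4 = 5
b_35 = 10·5 + 1·4 = 2
b_36 = 10·2 + 1·5 = 12
b_37 = 10·12 + 1·2 = 5
b_38 = 10·5 + 1·12 = 10
b_39 = 10·10 + 1·5 = 1
b_40 = 10·1 + 1·10 = 7
b_41 = 10·7 + 1·1 = 6
b_42 = 10·6 + 1·7 = 2
b_43 = 10·2 + 1·6 = 0
b_44 = 10·0 + 1·2 = 2
b_45 = 10·2 + 1·0 = 7
b_46 = 10·7 + 1·2 = 7
b_47 = 10·7 + 1·7 = 12
b_48 = 10·12 + 1·7 = 10
b_49 = 10·10 + 1·12 = 8
b_50 = 10·8 + 1·10 = 12
b_51 = 10·12 + 1·8 = 11
b_52 = 10·11 + 1·12 = 5
b_53 = 10·5 + 1·11 = 9
(b_52, b_53) = (5, 9) = (b_0, b_1), so the sequence has period 52.
172 ≡ 16 (mod 52), hence b_172 = b_16 = 11.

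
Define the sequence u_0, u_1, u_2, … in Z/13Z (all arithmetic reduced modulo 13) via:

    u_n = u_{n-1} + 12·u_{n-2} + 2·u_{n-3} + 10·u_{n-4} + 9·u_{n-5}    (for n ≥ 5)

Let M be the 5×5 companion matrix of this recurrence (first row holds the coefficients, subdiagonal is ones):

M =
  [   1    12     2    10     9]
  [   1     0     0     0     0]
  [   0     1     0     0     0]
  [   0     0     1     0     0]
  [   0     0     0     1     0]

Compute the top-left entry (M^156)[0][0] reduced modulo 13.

3

(M^156)[0][0] is the top entry after applying M 156 times to the unit state (1, 0, 0, 0, 0). Equivalently it is h_{160} for the auxiliary sequence (h_n) obeying the same recurrence with h_4 = 1 and h_i = 0 for 0 ≤ i < 4:
h_5 = 1·1 + 12·0 + 2·0 + 10·0 + 9·0 = 1
h_6 = 1·1 + 12·1 + 2·0 + 10·0 + 9·0 = 0
h_7 = 1·0 + 12·1 + 2·1 + 10·0 + 9·0 = 1
h_8 = 1·1 + 12·0 + 2·1 + 10·1 + 9·0 = 0
h_9 = 1·0 + 12·1 + 2·0 + 10·1 + 9·1 = 5
h_10 = 1·5 + 12·0 + 2·1 + 10·0 + 9·1 = 3
Continuing the recurrence:
  h_11 = 8;  h_12 = 11;  h_13 = 7;  h_14 = 9;  h_15 = 1;  h_16 = 6
  h_17 = 10;  h_18 = 3;  h_19 = 5;  h_20 = 0;  h_21 = 12;  h_22 = 12
  h_23 = 12;  h_24 = 4;  h_25 = 6;  h_26 = 7;  h_27 = 3;  h_28 = 0
  h_29 = 3;  h_30 = 3;  h_31 = 2;  h_32 = 6;  h_33 = 1;  h_34 = 4
  h_35 = 10;  h_36 = 8;  h_37 = 5;  h_38 = 1;  h_39 = 5;  h_40 = 2
  h_41 = 4;  h_42 = 2;  h_43 = 9;  h_44 = 2;  h_45 = 3;  h_46 = 10
  h_47 = 2;  h_48 = 8;  h_49 = 9;  h_50 = 2;  h_51 = 2;  h_52 = 12
  h_53 = 7;  h_54 = 9;  h_55 = 12;  h_56 = 12;  h_57 = 1;  h_58 = 10
  h_59 = 0;  h_60 = 12;  h_61 = 7;  h_62 = 0;  h_63 = 3;  h_64 = 7
  h_65 = 0;  h_66 = 10;  h_67 = 2;  h_68 = 11;  h_69 = 1;  h_70 = 3
  h_71 = 4;  h_72 = 1;  h_73 = 8;  h_74 = 2;  h_75 = 11;  h_76 = 6
  h_77 = 10;  h_78 = 1;  h_79 = 1;  h_80 = 10;  h_81 = 9;  h_82 = 10
  h_83 = 1;  h_84 = 1;  h_85 = 5;  h_86 = 5;  h_87 = 11;  h_88 = 9
  h_89 = 2;  h_90 = 6;  h_91 = 8;  h_92 = 0;  h_93 = 1;  h_94 = 4
  h_95 = 7;  h_96 = 12;  h_97 = 10;  h_98 = 9;  h_99 = 12;  h_100 = 11
  h_101 = 4;  h_102 = 2;  h_103 = 0;  h_104 = 3;  h_105 = 3;  h_106 = 4
  h_107 = 12;  h_108 = 5;  h_109 = 6;  h_110 = 1;  h_111 = 5;  h_112 = 5
  h_113 = 3;  h_114 = 7;  h_115 = 8;  h_116 = 11;  h_117 = 1;  h_118 = 12
  h_119 = 7;  h_120 = 10;  h_121 = 6;  h_122 = 9;  h_123 = 6;  h_124 = 3
  h_125 = 9;  h_126 = 6;  h_127 = 1;  h_128 = 6;  h_129 = 4;  h_130 = 11
  h_131 = 5;  h_132 = 6;  h_133 = 0;  h_134 = 7;  h_135 = 12;  h_136 = 6
  h_137 = 10;  h_138 = 7;  h_139 = 10;  h_140 = 9;  h_141 = 11;  h_142 = 0
  h_143 = 1;  h_144 = 8;  h_145 = 3;  h_146 = 5;  h_147 = 2;  h_148 = 1
  h_149 = 7;  h_150 = 9;  h_151 = 4;  h_152 = 11;  h_153 = 0;  h_154 = 7
  h_155 = 7;  h_156 = 3;  h_157 = 5;  h_158 = 8
h_159 = 1·8 + 12·5 + 2·3 + 10·7 + 9·7 = 12
h_160 = 1·12 + 12·8 + 2·5 + 10·3 + 9·7 = 3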